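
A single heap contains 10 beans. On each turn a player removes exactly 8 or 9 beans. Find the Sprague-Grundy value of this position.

Build the Grundy sequence with g(k) = mex{g(k−s) : s ∈ {8, 9}, s ≤ k}:
g(0) = mex{} = 0
g(1) = mex{} = 0
g(2) = mex{} = 0
g(3) = mex{} = 0
g(4) = mex{} = 0
g(5) = mex{} = 0
g(6) = mex{} = 0
g(7) = mex{} = 0
g(8) = mex{0} = 1
g(9) = mex{0} = 1
g(10) = mex{0} = 1
So g(10) = 1.

1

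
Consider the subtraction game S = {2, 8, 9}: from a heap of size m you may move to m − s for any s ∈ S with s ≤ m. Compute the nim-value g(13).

1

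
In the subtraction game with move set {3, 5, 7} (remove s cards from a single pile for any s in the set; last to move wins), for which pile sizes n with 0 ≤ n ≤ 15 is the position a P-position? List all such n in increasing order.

0, 1, 2, 10, 11, 12

Build the Grundy sequence with g(k) = mex{g(k−s) : s ∈ {3, 5, 7}, s ≤ k}:
k:     0  1  2  3  4  5  6  7  8  9 10 11 12 13 14 15
g(k):  0  0  0  1  1  1  2  2  2  3  0  0  0  1  1  1
The P-positions (g = 0) in 0..15 are 0, 1, 2, 10, 11, 12.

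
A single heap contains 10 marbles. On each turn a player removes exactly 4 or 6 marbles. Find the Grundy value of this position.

0

Grundy values for subtraction set {4, 6}:
g(0) = mex{} = 0
g(1) = mex{} = 0
g(2) = mex{} = 0
g(3) = mex{} = 0
g(4) = mex{0} = 1
g(5) = mex{0} = 1
g(6) = mex{0} = 1
g(7) = mex{0} = 1
g(8) = mex{0,1} = 2
g(9) = mex{0,1} = 2
g(10) = mex{1} = 0
So g(10) = 0.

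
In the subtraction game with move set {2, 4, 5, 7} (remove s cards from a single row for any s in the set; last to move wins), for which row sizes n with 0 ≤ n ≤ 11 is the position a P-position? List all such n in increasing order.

0, 1, 9, 10

Grundy values for subtraction set {2, 4, 5, 7}:
k:     0  1  2  3  4  5  6  7  8  9 10 11
g(k):  0  0  1  1  2  2  3  3  4  0  0  1
The P-positions (g = 0) in 0..11 are 0, 1, 9, 10.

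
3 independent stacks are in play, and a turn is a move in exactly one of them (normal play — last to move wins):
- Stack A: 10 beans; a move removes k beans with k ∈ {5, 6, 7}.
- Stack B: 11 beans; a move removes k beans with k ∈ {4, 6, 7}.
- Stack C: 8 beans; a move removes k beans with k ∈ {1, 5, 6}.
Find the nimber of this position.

0

Grundy values for stack A (subtraction set {5, 6, 7}):
k:     0  1  2  3  4  5  6  7  8  9 10
g(k):  0  0  0  0  0  1  1  1  1  1  2
So g(10) = 2.
Grundy values for stack B (subtraction set {4, 6, 7}):
k:     0  1  2  3  4  5  6  7  8  9 10 11
g(k):  0  0  0  0  1  1  1  1  2  2  2  0
So g(11) = 0.
For stack C, compute g(0), g(1), … with moves {1, 5, 6}:
k:     0  1  2  3  4  5  6  7  8
g(k):  0  1  0  1  0  1  2  3  2
So g(8) = 2.
The value of a disjunctive sum is the nim-sum of the parts.
Combined value = 2 ⊕ 0 ⊕ 2 = 0.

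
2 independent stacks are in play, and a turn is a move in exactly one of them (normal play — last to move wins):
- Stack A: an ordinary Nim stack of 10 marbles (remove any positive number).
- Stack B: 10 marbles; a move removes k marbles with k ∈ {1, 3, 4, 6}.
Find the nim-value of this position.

Stack A is a plain Nim stack of size 10, so its Grundy value is 10.
Grundy values for stack B (subtraction set {1, 3, 4, 6}):
g(0) = mex{} = 0
g(1) = mex{0} = 1
g(2) = mex{1} = 0
g(3) = mex{0} = 1
g(4) = mex{0,1} = 2
g(5) = mex{0,1,2} = 3
g(6) = mex{0,1,3} = 2
g(7) = mex{1,2} = 0
g(8) = mex{0,2,3} = 1
g(9) = mex{1,2,3} = 0
g(10) = mex{0,2} = 1
So g(10) = 1.
By the Sprague-Grundy theorem, the Grundy value of a sum of independent games is the XOR of the component values.
Combined value = 10 ⊕ 1 = 11.

11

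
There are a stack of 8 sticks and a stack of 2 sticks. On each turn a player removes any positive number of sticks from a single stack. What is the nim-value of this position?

Write each in binary and XOR column by column:
  1000  (8)
  0010  (2)
  ----
  1010  (10)

10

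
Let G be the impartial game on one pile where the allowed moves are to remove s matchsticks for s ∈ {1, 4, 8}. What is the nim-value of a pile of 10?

3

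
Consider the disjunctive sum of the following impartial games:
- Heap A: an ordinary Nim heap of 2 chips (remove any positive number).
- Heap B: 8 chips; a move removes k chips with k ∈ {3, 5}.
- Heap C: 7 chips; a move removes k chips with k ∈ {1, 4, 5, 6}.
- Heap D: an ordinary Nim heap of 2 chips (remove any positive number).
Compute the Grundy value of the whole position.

3

Heap A is a plain Nim heap of size 2, so its Grundy value is 2.
Build the Grundy sequence for heap B with g(k) = mex{g(k−s) : s ∈ {3, 5}, s ≤ k}:
g(0) = mex{} = 0
g(1) = mex{} = 0
g(2) = mex{} = 0
g(3) = mex{0} = 1
g(4) = mex{0} = 1
g(5) = mex{0} = 1
g(6) = mex{0,1} = 2
g(7) = mex{0,1} = 2
g(8) = mex{1} = 0
So g(8) = 0.
Build the Grundy sequence for heap C with g(k) = mex{g(k−s) : s ∈ {1, 4, 5, 6}, s ≤ k}:
k:     0  1  2  3  4  5  6  7
g(k):  0  1  0  1  2  3  2  3
So g(7) = 3.
Heap D is a plain Nim heap of size 2, so its Grundy value is 2.
By the Sprague-Grundy theorem, the Grundy value of a sum of independent games is the XOR of the component values.
Combined value = 2 XOR 0 XOR 3 XOR 2 = 3.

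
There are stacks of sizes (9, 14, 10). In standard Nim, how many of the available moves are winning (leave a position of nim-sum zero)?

3

Nim-sum: 9 ^ 14 ^ 10 = 13.
The overall nim-sum is X = 13. A stack of size p has a winning move iff p XOR X < p (reduce it to p XOR X).
  9: 9 XOR 13 = 4 < 9 — winning move (to 4).
  14: 14 XOR 13 = 3 < 14 — winning move (to 3).
  10: 10 XOR 13 = 7 < 10 — winning move (to 7).
That gives 3 winning moves.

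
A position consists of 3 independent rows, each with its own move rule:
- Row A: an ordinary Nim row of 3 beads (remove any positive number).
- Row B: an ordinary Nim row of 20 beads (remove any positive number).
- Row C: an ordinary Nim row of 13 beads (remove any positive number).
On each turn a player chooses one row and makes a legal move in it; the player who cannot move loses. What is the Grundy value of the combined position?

26

Row A is a plain Nim row of size 3, so its Grundy value is 3.
Row B is a plain Nim row of size 20, so its Grundy value is 20.
Row C is a plain Nim row of size 13, so its Grundy value is 13.
By the Sprague-Grundy theorem, the Grundy value of a sum of independent games is the XOR of the component values.
Combined value = 3 ⊕ 20 ⊕ 13 = 26.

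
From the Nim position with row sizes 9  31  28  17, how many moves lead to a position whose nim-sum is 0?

Compute the nim-sum pairwise:
9 XOR 31 = 22
22 XOR 28 = 10
10 XOR 17 = 27
The overall nim-sum is X = 27. A row of size p has a winning move iff p XOR X < p (reduce it to p XOR X).
  9: 9 XOR 27 = 18 ≥ 9 — no move.
  31: 31 XOR 27 = 4 < 31 — winning move (to 4).
  28: 28 XOR 27 = 7 < 28 — winning move (to 7).
  17: 17 XOR 27 = 10 < 17 — winning move (to 10).
That gives 3 winning moves.

3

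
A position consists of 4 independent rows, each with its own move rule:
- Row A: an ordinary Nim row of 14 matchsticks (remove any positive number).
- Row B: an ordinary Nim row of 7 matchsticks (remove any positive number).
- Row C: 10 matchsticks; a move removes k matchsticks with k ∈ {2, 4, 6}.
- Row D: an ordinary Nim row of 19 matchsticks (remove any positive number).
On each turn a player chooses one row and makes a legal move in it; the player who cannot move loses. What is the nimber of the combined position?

27

Row A is a plain Nim row of size 14, so its Grundy value is 14.
Row B is a plain Nim row of size 7, so its Grundy value is 7.
For row C, compute g(0), g(1), … with moves {2, 4, 6}:
k:     0  1  2  3  4  5  6  7  8  9 10
g(k):  0  0  1  1  2  2  3  3  0  0  1
So g(10) = 1.
Row D is a plain Nim row of size 19, so its Grundy value is 19.
The value of a disjunctive sum is the nim-sum of the parts.
Combined value = 14 XOR 7 XOR 1 XOR 19 = 27.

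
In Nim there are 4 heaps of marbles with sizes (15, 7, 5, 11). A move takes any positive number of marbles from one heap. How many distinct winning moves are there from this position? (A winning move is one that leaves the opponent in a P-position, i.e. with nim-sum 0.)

3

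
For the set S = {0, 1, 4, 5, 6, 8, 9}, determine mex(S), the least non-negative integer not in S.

2

The values 0, 1 are all present; 2 is the first non-negative integer missing from the set.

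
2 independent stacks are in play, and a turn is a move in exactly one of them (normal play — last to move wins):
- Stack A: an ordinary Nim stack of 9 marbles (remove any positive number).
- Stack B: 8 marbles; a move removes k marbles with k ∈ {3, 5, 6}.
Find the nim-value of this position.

Stack A is a plain Nim stack of size 9, so its Grundy value is 9.
Grundy values for stack B (subtraction set {3, 5, 6}):
g(0) = mex{} = 0
g(1) = mex{} = 0
g(2) = mex{} = 0
g(3) = mex{0} = 1
g(4) = mex{0} = 1
g(5) = mex{0} = 1
g(6) = mex{0,1} = 2
g(7) = mex{0,1} = 2
g(8) = mex{0,1} = 2
So g(8) = 2.
By the Sprague-Grundy theorem, the Grundy value of a sum of independent games is the XOR of the component values.
Combined value = 9 ⊕ 2 = 11.

11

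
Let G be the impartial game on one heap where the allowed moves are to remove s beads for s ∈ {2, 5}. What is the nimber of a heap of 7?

0

Build the Grundy sequence with g(k) = mex{g(k−s) : s ∈ {2, 5}, s ≤ k}:
k:     0  1  2  3  4  5  6  7
g(k):  0  0  1  1  0  2  1  0
So g(7) = 0.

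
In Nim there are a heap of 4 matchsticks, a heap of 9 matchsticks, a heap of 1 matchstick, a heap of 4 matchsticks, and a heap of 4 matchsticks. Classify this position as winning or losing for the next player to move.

Nim-sum: 4 ^ 9 ^ 1 ^ 4 ^ 4 = 12.
The nim-sum is 12 ≠ 0, so this is an N-position: the player to move can win.

Winning position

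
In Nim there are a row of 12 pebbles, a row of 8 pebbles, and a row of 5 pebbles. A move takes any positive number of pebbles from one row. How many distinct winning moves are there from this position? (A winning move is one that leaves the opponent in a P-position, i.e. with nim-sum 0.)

Nim-sum: 12 ⊕ 8 ⊕ 5 = 1.
The overall nim-sum is X = 1. A row of size p has a winning move iff p XOR X < p (reduce it to p XOR X).
  12: 12 XOR 1 = 13 ≥ 12 — no move.
  8: 8 XOR 1 = 9 ≥ 8 — no move.
  5: 5 XOR 1 = 4 < 5 — winning move (to 4).
That gives 1 winning move.

1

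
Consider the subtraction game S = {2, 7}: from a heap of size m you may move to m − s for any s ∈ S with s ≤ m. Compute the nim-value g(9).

0

Grundy values for subtraction set {2, 7}:
g(0) = mex{} = 0
g(1) = mex{} = 0
g(2) = mex{0} = 1
g(3) = mex{0} = 1
g(4) = mex{1} = 0
g(5) = mex{1} = 0
g(6) = mex{0} = 1
g(7) = mex{0} = 1
g(8) = mex{0,1} = 2
g(9) = mex{1} = 0
So g(9) = 0.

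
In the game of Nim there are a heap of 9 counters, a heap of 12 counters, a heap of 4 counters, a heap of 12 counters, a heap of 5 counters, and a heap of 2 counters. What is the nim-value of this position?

10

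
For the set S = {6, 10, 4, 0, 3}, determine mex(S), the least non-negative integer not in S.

1

0 is in the set but 1 is not, so the mex is 1.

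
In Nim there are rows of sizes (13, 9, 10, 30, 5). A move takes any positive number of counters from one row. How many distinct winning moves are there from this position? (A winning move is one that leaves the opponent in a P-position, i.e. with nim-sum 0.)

1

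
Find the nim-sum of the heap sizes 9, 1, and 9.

1

Nim-sum: 9 XOR 1 XOR 9 = 1.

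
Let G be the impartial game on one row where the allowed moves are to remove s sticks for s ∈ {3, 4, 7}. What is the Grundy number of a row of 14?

Build the Grundy sequence with g(k) = mex{g(k−s) : s ∈ {3, 4, 7}, s ≤ k}:
k:     0  1  2  3  4  5  6  7  8  9 10 11 12 13 14
g(k):  0  0  0  1  1  1  2  2  2  3  0  0  0  1  1
So g(14) = 1.

1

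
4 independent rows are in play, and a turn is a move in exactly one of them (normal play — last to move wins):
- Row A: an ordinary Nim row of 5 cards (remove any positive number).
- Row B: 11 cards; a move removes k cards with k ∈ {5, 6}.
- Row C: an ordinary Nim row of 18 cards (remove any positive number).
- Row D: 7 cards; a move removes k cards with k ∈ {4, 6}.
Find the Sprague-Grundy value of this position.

22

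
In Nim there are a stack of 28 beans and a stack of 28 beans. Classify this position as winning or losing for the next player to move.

Losing position

Compute the nim-sum pairwise:
28 ⊕ 28 = 0
The nim-sum is 0, so this is a P-position: the player to move is in a losing position under optimal play.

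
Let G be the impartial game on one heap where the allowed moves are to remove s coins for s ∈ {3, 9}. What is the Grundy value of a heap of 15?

1

Compute g(0), g(1), … for moves {3, 9}:
k:     0  1  2  3  4  5  6  7  8  9 10 11 12 13 14 15
g(k):  0  0  0  1  1  1  0  0  0  1  1  1  0  0  0  1
So g(15) = 1.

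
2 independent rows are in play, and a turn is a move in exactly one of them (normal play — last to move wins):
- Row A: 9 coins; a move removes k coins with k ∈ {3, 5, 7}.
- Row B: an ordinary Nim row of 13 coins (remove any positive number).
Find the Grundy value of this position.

14

For row A, compute g(0), g(1), … with moves {3, 5, 7}:
k:     0  1  2  3  4  5  6  7  8  9
g(k):  0  0  0  1  1  1  2  2  2  3
So g(9) = 3.
Row B is a plain Nim row of size 13, so its Grundy value is 13.
The value of a disjunctive sum is the nim-sum of the parts.
Combined value = 3 ⊕ 13 = 14.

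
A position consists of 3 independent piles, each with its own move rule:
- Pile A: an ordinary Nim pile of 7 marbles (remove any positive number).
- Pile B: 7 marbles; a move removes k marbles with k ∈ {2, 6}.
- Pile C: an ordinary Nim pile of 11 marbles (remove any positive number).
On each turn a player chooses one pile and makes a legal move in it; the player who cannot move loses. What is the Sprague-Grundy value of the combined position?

Pile A is a plain Nim pile of size 7, so its Grundy value is 7.
For pile B, compute g(0), g(1), … with moves {2, 6}:
g(0) = mex{} = 0
g(1) = mex{} = 0
g(2) = mex{0} = 1
g(3) = mex{0} = 1
g(4) = mex{1} = 0
g(5) = mex{1} = 0
g(6) = mex{0} = 1
g(7) = mex{0} = 1
So g(7) = 1.
Pile C is a plain Nim pile of size 11, so its Grundy value is 11.
By the Sprague-Grundy theorem, the Grundy value of a sum of independent games is the XOR of the component values.
Combined value = 7 XOR 1 XOR 11 = 13.

13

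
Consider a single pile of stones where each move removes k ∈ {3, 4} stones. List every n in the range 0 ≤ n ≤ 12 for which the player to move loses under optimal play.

0, 1, 2, 7, 8, 9

Grundy values for subtraction set {3, 4}:
g(0) = mex{} = 0
g(1) = mex{} = 0
g(2) = mex{} = 0
g(3) = mex{0} = 1
g(4) = mex{0} = 1
g(5) = mex{0} = 1
g(6) = mex{0,1} = 2
g(7) = mex{1} = 0
g(8) = mex{1} = 0
g(9) = mex{1,2} = 0
g(10) = mex{0,2} = 1
g(11) = mex{0} = 1
g(12) = mex{0} = 1
The P-positions (g = 0) in 0..12 are 0, 1, 2, 7, 8, 9.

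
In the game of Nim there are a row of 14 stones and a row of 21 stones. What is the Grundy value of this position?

27

In binary:
  01110  (14)
  10101  (21)
  -----
  11011  (27)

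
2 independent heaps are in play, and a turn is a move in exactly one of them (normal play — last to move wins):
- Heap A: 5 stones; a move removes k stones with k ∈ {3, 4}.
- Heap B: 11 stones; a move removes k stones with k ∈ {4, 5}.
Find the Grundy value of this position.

1

Build the Grundy sequence for heap A with g(k) = mex{g(k−s) : s ∈ {3, 4}, s ≤ k}:
k:     0  1  2  3  4  5
g(k):  0  0  0  1  1  1
So g(5) = 1.
Grundy values for heap B (subtraction set {4, 5}):
k:     0  1  2  3  4  5  6  7  8  9 10 11
g(k):  0  0  0  0  1  1  1  1  2  0  0  0
So g(11) = 0.
The value of a disjunctive sum is the nim-sum of the parts.
Combined value = 1 ⊕ 0 = 1.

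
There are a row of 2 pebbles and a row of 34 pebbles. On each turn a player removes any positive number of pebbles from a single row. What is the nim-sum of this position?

Bitwise XOR of the heap sizes:
  000010  (2)
  100010  (34)
  ------
  100000  (32)

32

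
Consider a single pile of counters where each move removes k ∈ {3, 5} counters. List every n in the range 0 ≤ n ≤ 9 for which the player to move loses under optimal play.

Grundy values for subtraction set {3, 5}:
g(0) = mex{} = 0
g(1) = mex{} = 0
g(2) = mex{} = 0
g(3) = mex{0} = 1
g(4) = mex{0} = 1
g(5) = mex{0} = 1
g(6) = mex{0,1} = 2
g(7) = mex{0,1} = 2
g(8) = mex{1} = 0
g(9) = mex{1,2} = 0
The P-positions (g = 0) in 0..9 are 0, 1, 2, 8, 9.

0, 1, 2, 8, 9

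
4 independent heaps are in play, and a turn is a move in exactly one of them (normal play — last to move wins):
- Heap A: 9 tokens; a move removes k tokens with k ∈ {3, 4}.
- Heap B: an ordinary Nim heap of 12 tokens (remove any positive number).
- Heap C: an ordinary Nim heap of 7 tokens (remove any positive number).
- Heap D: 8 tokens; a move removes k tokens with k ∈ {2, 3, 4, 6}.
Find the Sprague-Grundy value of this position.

11

Build the Grundy sequence for heap A with g(k) = mex{g(k−s) : s ∈ {3, 4}, s ≤ k}:
g(0) = mex{} = 0
g(1) = mex{} = 0
g(2) = mex{} = 0
g(3) = mex{0} = 1
g(4) = mex{0} = 1
g(5) = mex{0} = 1
g(6) = mex{0,1} = 2
g(7) = mex{1} = 0
g(8) = mex{1} = 0
g(9) = mex{1,2} = 0
So g(9) = 0.
Heap B is a plain Nim heap of size 12, so its Grundy value is 12.
Heap C is a plain Nim heap of size 7, so its Grundy value is 7.
Grundy values for heap D (subtraction set {2, 3, 4, 6}):
g(0) = mex{} = 0
g(1) = mex{} = 0
g(2) = mex{0} = 1
g(3) = mex{0} = 1
g(4) = mex{0,1} = 2
g(5) = mex{0,1} = 2
g(6) = mex{0,1,2} = 3
g(7) = mex{0,1,2} = 3
g(8) = mex{1,2,3} = 0
So g(8) = 0.
The value of a disjunctive sum is the nim-sum of the parts.
Combined value = 0 XOR 12 XOR 7 XOR 0 = 11.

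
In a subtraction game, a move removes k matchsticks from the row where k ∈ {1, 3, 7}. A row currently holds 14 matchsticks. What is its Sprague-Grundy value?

0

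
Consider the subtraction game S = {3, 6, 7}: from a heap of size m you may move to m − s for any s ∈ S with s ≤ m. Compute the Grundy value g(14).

Grundy values for subtraction set {3, 6, 7}:
g(0) = mex{} = 0
g(1) = mex{} = 0
g(2) = mex{} = 0
g(3) = mex{0} = 1
g(4) = mex{0} = 1
g(5) = mex{0} = 1
g(6) = mex{0,1} = 2
g(7) = mex{0,1} = 2
g(8) = mex{0,1} = 2
g(9) = mex{0,1,2} = 3
g(10) = mex{1,2} = 0
g(11) = mex{1,2} = 0
g(12) = mex{1,2,3} = 0
g(13) = mex{0,2} = 1
g(14) = mex{0,2} = 1
So g(14) = 1.

1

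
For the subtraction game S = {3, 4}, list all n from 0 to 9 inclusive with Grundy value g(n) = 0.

0, 1, 2, 7, 8, 9

Compute g(0), g(1), … for moves {3, 4}:
g(0) = mex{} = 0
g(1) = mex{} = 0
g(2) = mex{} = 0
g(3) = mex{0} = 1
g(4) = mex{0} = 1
g(5) = mex{0} = 1
g(6) = mex{0,1} = 2
g(7) = mex{1} = 0
g(8) = mex{1} = 0
g(9) = mex{1,2} = 0
The P-positions (g = 0) in 0..9 are 0, 1, 2, 7, 8, 9.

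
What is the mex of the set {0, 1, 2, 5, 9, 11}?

3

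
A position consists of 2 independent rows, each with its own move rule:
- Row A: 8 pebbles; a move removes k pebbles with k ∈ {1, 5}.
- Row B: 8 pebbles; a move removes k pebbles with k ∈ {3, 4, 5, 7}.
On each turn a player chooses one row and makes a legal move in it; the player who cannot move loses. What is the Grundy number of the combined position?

2

Grundy values for row A (subtraction set {1, 5}):
g(0) = mex{} = 0
g(1) = mex{0} = 1
g(2) = mex{1} = 0
g(3) = mex{0} = 1
g(4) = mex{1} = 0
g(5) = mex{0} = 1
g(6) = mex{1} = 0
g(7) = mex{0} = 1
g(8) = mex{1} = 0
So g(8) = 0.
Grundy values for row B (subtraction set {3, 4, 5, 7}):
k:     0  1  2  3  4  5  6  7  8
g(k):  0  0  0  1  1  1  2  2  2
So g(8) = 2.
By the Sprague-Grundy theorem, the Grundy value of a sum of independent games is the XOR of the component values.
Combined value = 0 XOR 2 = 2.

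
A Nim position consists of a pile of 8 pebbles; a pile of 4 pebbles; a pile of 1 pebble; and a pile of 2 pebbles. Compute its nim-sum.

Bitwise XOR of the heap sizes:
  1000  (8)
  0100  (4)
  0001  (1)
  0010  (2)
  ----
  1111  (15)

15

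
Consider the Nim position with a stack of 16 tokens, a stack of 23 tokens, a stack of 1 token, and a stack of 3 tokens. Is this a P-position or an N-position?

N-position

Write each in binary and XOR column by column:
  10000  (16)
  10111  (23)
  00001  (1)
  00011  (3)
  -----
  00101  (5)
The nim-sum is 5 ≠ 0, so this is an N-position: the player to move can win.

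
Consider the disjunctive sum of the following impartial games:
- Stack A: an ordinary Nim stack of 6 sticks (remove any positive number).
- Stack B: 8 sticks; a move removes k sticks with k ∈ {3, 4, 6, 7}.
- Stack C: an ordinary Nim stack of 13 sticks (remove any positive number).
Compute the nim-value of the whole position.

9

Stack A is a plain Nim stack of size 6, so its Grundy value is 6.
Build the Grundy sequence for stack B with g(k) = mex{g(k−s) : s ∈ {3, 4, 6, 7}, s ≤ k}:
g(0) = mex{} = 0
g(1) = mex{} = 0
g(2) = mex{} = 0
g(3) = mex{0} = 1
g(4) = mex{0} = 1
g(5) = mex{0} = 1
g(6) = mex{0,1} = 2
g(7) = mex{0,1} = 2
g(8) = mex{0,1} = 2
So g(8) = 2.
Stack C is a plain Nim stack of size 13, so its Grundy value is 13.
By the Sprague-Grundy theorem, the Grundy value of a sum of independent games is the XOR of the component values.
Combined value = 6 ⊕ 2 ⊕ 13 = 9.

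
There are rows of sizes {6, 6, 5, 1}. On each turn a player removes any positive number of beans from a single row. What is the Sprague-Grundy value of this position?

4

Compute the nim-sum pairwise:
6 ^ 6 = 0
0 ^ 5 = 5
5 ^ 1 = 4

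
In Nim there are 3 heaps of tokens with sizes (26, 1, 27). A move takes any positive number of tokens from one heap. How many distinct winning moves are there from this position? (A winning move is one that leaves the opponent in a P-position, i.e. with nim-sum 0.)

0

Nim-sum: 26 XOR 1 XOR 27 = 0.
The nim-sum is already 0, so every move leaves a nonzero nim-sum — there are no winning moves.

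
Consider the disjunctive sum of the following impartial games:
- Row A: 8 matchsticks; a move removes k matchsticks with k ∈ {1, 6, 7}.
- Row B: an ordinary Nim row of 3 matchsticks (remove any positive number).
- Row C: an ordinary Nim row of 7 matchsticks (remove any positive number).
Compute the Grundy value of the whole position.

6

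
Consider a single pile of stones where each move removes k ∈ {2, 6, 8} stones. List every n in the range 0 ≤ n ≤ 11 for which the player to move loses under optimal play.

0, 1, 4, 5

Compute g(0), g(1), … for moves {2, 6, 8}:
g(0) = mex{} = 0
g(1) = mex{} = 0
g(2) = mex{0} = 1
g(3) = mex{0} = 1
g(4) = mex{1} = 0
g(5) = mex{1} = 0
g(6) = mex{0} = 1
g(7) = mex{0} = 1
g(8) = mex{0,1} = 2
g(9) = mex{0,1} = 2
g(10) = mex{0,1,2} = 3
g(11) = mex{0,1,2} = 3
The P-positions (g = 0) in 0..11 are 0, 1, 4, 5.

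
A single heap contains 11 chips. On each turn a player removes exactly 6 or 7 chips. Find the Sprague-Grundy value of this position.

Compute g(0), g(1), … for moves {6, 7}:
g(0) = mex{} = 0
g(1) = mex{} = 0
g(2) = mex{} = 0
g(3) = mex{} = 0
g(4) = mex{} = 0
g(5) = mex{} = 0
g(6) = mex{0} = 1
g(7) = mex{0} = 1
g(8) = mex{0} = 1
g(9) = mex{0} = 1
g(10) = mex{0} = 1
g(11) = mex{0} = 1
So g(11) = 1.

1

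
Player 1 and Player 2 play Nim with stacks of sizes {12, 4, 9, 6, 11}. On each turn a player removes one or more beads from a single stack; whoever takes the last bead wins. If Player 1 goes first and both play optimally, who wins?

Player 1 wins

Compute the nim-sum pairwise:
12 ^ 4 = 8
8 ^ 9 = 1
1 ^ 6 = 7
7 ^ 11 = 12
The nim-sum is 12 ≠ 0, so this is an N-position: the player to move can win; Player 1 has a winning move.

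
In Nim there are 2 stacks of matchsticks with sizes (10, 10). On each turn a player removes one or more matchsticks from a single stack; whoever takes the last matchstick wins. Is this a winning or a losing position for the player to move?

Compute the nim-sum pairwise:
10 ⊕ 10 = 0
The nim-sum is 0, so this is a P-position: the player to move is in a losing position under optimal play.

Losing position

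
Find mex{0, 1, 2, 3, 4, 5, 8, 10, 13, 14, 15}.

6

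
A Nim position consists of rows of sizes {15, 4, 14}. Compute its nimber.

5

Compute the nim-sum pairwise:
15 ⊕ 4 = 11
11 ⊕ 14 = 5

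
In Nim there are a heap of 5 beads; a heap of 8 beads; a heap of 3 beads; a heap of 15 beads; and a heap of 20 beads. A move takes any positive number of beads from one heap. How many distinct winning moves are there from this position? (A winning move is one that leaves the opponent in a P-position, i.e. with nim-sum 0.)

Compute the nim-sum pairwise:
5 ^ 8 = 13
13 ^ 3 = 14
14 ^ 15 = 1
1 ^ 20 = 21
The overall nim-sum is X = 21. A heap of size p has a winning move iff p XOR X < p (reduce it to p XOR X).
  5: 5 XOR 21 = 16 ≥ 5 — no move.
  8: 8 XOR 21 = 29 ≥ 8 — no move.
  3: 3 XOR 21 = 22 ≥ 3 — no move.
  15: 15 XOR 21 = 26 ≥ 15 — no move.
  20: 20 XOR 21 = 1 < 20 — winning move (to 1).
That gives 1 winning move.

1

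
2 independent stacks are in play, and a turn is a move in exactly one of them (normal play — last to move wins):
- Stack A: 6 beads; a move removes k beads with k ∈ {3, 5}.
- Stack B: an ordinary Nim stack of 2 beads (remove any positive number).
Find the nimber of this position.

0

Build the Grundy sequence for stack A with g(k) = mex{g(k−s) : s ∈ {3, 5}, s ≤ k}:
g(0) = mex{} = 0
g(1) = mex{} = 0
g(2) = mex{} = 0
g(3) = mex{0} = 1
g(4) = mex{0} = 1
g(5) = mex{0} = 1
g(6) = mex{0,1} = 2
So g(6) = 2.
Stack B is a plain Nim stack of size 2, so its Grundy value is 2.
The value of a disjunctive sum is the nim-sum of the parts.
Combined value = 2 ⊕ 2 = 0.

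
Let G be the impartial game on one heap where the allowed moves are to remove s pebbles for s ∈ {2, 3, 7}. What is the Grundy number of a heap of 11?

0

Build the Grundy sequence with g(k) = mex{g(k−s) : s ∈ {2, 3, 7}, s ≤ k}:
g(0) = mex{} = 0
g(1) = mex{} = 0
g(2) = mex{0} = 1
g(3) = mex{0} = 1
g(4) = mex{0,1} = 2
g(5) = mex{1} = 0
g(6) = mex{1,2} = 0
g(7) = mex{0,2} = 1
g(8) = mex{0} = 1
g(9) = mex{0,1} = 2
g(10) = mex{1} = 0
g(11) = mex{1,2} = 0
So g(11) = 0.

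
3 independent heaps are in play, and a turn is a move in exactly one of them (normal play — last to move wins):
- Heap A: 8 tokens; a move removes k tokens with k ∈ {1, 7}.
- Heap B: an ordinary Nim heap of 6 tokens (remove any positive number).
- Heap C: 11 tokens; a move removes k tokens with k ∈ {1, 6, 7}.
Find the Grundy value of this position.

Grundy values for heap A (subtraction set {1, 7}):
g(0) = mex{} = 0
g(1) = mex{0} = 1
g(2) = mex{1} = 0
g(3) = mex{0} = 1
g(4) = mex{1} = 0
g(5) = mex{0} = 1
g(6) = mex{1} = 0
g(7) = mex{0} = 1
g(8) = mex{1} = 0
So g(8) = 0.
Heap B is a plain Nim heap of size 6, so its Grundy value is 6.
For heap C, compute g(0), g(1), … with moves {1, 6, 7}:
k:     0  1  2  3  4  5  6  7  8  9 10 11
g(k):  0  1  0  1  0  1  2  3  2  3  2  3
So g(11) = 3.
By the Sprague-Grundy theorem, the Grundy value of a sum of independent games is the XOR of the component values.
Combined value = 0 XOR 6 XOR 3 = 5.

5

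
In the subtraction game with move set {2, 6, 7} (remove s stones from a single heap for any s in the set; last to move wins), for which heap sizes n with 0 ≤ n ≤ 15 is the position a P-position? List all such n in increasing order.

0, 1, 4, 5, 9, 13, 14

Grundy values for subtraction set {2, 6, 7}:
k:     0  1  2  3  4  5  6  7  8  9 10 11 12 13 14 15
g(k):  0  0  1  1  0  0  1  1  2  0  3  1  2  0  0  1
The P-positions (g = 0) in 0..15 are 0, 1, 4, 5, 9, 13, 14.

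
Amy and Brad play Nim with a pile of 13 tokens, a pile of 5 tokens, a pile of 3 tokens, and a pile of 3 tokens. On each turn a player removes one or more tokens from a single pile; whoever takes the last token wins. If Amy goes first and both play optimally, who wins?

Amy wins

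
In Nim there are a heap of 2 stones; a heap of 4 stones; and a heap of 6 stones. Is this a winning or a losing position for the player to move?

Compute the nim-sum pairwise:
2 XOR 4 = 6
6 XOR 6 = 0
The nim-sum is 0, so this is a P-position: the player to move is in a losing position under optimal play.

Losing position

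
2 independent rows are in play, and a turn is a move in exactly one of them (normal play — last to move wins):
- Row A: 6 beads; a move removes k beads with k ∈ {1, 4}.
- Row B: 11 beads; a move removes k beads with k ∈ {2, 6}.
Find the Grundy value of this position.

Build the Grundy sequence for row A with g(k) = mex{g(k−s) : s ∈ {1, 4}, s ≤ k}:
g(0) = mex{} = 0
g(1) = mex{0} = 1
g(2) = mex{1} = 0
g(3) = mex{0} = 1
g(4) = mex{0,1} = 2
g(5) = mex{1,2} = 0
g(6) = mex{0} = 1
So g(6) = 1.
Grundy values for row B (subtraction set {2, 6}):
g(0) = mex{} = 0
g(1) = mex{} = 0
g(2) = mex{0} = 1
g(3) = mex{0} = 1
g(4) = mex{1} = 0
g(5) = mex{1} = 0
g(6) = mex{0} = 1
g(7) = mex{0} = 1
g(8) = mex{1} = 0
g(9) = mex{1} = 0
g(10) = mex{0} = 1
g(11) = mex{0} = 1
So g(11) = 1.
The value of a disjunctive sum is the nim-sum of the parts.
Combined value = 1 XOR 1 = 0.

0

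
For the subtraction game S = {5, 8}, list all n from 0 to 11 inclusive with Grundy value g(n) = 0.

Compute g(0), g(1), … for moves {5, 8}:
k:     0  1  2  3  4  5  6  7  8  9 10 11
g(k):  0  0  0  0  0  1  1  1  1  1  2  2
The P-positions (g = 0) in 0..11 are 0, 1, 2, 3, 4.

0, 1, 2, 3, 4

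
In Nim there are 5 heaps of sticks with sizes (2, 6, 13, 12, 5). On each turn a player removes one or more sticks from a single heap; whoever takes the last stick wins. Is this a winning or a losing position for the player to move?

Nim-sum: 2 XOR 6 XOR 13 XOR 12 XOR 5 = 0.
The nim-sum is 0, so this is a P-position: the player to move is in a losing position under optimal play.

Losing position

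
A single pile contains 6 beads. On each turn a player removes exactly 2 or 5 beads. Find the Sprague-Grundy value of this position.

Compute g(0), g(1), … for moves {2, 5}:
k:     0  1  2  3  4  5  6
g(k):  0  0  1  1  0  2  1
So g(6) = 1.

1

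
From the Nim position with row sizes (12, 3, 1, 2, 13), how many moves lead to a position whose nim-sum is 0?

Compute the nim-sum pairwise:
12 XOR 3 = 15
15 XOR 1 = 14
14 XOR 2 = 12
12 XOR 13 = 1
The overall nim-sum is X = 1. A row of size p has a winning move iff p XOR X < p (reduce it to p XOR X).
  12: 12 XOR 1 = 13 ≥ 12 — no move.
  3: 3 XOR 1 = 2 < 3 — winning move (to 2).
  1: 1 XOR 1 = 0 < 1 — winning move (to 0).
  2: 2 XOR 1 = 3 ≥ 2 — no move.
  13: 13 XOR 1 = 12 < 13 — winning move (to 12).
That gives 3 winning moves.

3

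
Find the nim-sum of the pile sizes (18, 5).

23

In binary:
  10010  (18)
  00101  (5)
  -----
  10111  (23)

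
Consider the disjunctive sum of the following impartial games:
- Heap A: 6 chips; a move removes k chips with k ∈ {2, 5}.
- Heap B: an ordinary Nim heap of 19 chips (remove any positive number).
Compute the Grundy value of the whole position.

For heap A, compute g(0), g(1), … with moves {2, 5}:
g(0) = mex{} = 0
g(1) = mex{} = 0
g(2) = mex{0} = 1
g(3) = mex{0} = 1
g(4) = mex{1} = 0
g(5) = mex{0,1} = 2
g(6) = mex{0} = 1
So g(6) = 1.
Heap B is a plain Nim heap of size 19, so its Grundy value is 19.
The value of a disjunctive sum is the nim-sum of the parts.
Combined value = 1 ⊕ 19 = 18.

18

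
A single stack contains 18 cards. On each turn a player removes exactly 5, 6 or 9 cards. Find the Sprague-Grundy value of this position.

0

Compute g(0), g(1), … for moves {5, 6, 9}:
k:     0  1  2  3  4  5  6  7  8  9 10 11 12 13 14 15 16 17 18
g(k):  0  0  0  0  0  1  1  1  1  1  2  2  2  2  0  0  0  0  0
So g(18) = 0.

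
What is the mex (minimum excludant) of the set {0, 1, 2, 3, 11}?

The values 0, 1, 2, 3 are all present; 4 is the first non-negative integer missing from the set.

4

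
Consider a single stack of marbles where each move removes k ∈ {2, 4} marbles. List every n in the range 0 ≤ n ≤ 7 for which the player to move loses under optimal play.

0, 1, 6, 7

Build the Grundy sequence with g(k) = mex{g(k−s) : s ∈ {2, 4}, s ≤ k}:
k:     0  1  2  3  4  5  6  7
g(k):  0  0  1  1  2  2  0  0
The P-positions (g = 0) in 0..7 are 0, 1, 6, 7.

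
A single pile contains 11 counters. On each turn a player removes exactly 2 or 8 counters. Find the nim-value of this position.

0

Build the Grundy sequence with g(k) = mex{g(k−s) : s ∈ {2, 8}, s ≤ k}:
g(0) = mex{} = 0
g(1) = mex{} = 0
g(2) = mex{0} = 1
g(3) = mex{0} = 1
g(4) = mex{1} = 0
g(5) = mex{1} = 0
g(6) = mex{0} = 1
g(7) = mex{0} = 1
g(8) = mex{0,1} = 2
g(9) = mex{0,1} = 2
g(10) = mex{1,2} = 0
g(11) = mex{1,2} = 0
So g(11) = 0.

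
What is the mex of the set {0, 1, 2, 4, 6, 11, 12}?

3

The values 0, 1, 2 are all present; 3 is the first non-negative integer missing from the set.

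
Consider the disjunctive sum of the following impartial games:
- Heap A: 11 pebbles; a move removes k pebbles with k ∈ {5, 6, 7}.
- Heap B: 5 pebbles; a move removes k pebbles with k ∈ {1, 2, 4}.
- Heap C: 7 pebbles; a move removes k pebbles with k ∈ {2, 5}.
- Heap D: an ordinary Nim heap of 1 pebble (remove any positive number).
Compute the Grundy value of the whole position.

1

Grundy values for heap A (subtraction set {5, 6, 7}):
g(0) = mex{} = 0
g(1) = mex{} = 0
g(2) = mex{} = 0
g(3) = mex{} = 0
g(4) = mex{} = 0
g(5) = mex{0} = 1
g(6) = mex{0} = 1
g(7) = mex{0} = 1
g(8) = mex{0} = 1
g(9) = mex{0} = 1
g(10) = mex{0,1} = 2
g(11) = mex{0,1} = 2
So g(11) = 2.
Build the Grundy sequence for heap B with g(k) = mex{g(k−s) : s ∈ {1, 2, 4}, s ≤ k}:
k:     0  1  2  3  4  5
g(k):  0  1  2  0  1  2
So g(5) = 2.
For heap C, compute g(0), g(1), … with moves {2, 5}:
g(0) = mex{} = 0
g(1) = mex{} = 0
g(2) = mex{0} = 1
g(3) = mex{0} = 1
g(4) = mex{1} = 0
g(5) = mex{0,1} = 2
g(6) = mex{0} = 1
g(7) = mex{1,2} = 0
So g(7) = 0.
Heap D is a plain Nim heap of size 1, so its Grundy value is 1.
The value of a disjunctive sum is the nim-sum of the parts.
Combined value = 2 XOR 2 XOR 0 XOR 1 = 1.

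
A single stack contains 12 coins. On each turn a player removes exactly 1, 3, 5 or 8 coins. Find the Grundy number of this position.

Compute g(0), g(1), … for moves {1, 3, 5, 8}:
g(0) = mex{} = 0
g(1) = mex{0} = 1
g(2) = mex{1} = 0
g(3) = mex{0} = 1
g(4) = mex{1} = 0
g(5) = mex{0} = 1
g(6) = mex{1} = 0
g(7) = mex{0} = 1
g(8) = mex{0,1} = 2
g(9) = mex{0,1,2} = 3
g(10) = mex{0,1,3} = 2
g(11) = mex{0,1,2} = 3
g(12) = mex{0,1,3} = 2
So g(12) = 2.

2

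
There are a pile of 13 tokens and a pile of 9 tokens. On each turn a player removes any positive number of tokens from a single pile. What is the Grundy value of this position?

Compute the nim-sum pairwise:
13 ^ 9 = 4

4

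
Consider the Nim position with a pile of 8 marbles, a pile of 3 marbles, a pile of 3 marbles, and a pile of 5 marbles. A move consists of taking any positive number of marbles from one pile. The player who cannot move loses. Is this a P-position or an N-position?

N-position

Compute the nim-sum pairwise:
8 ⊕ 3 = 11
11 ⊕ 3 = 8
8 ⊕ 5 = 13
The nim-sum is 13 ≠ 0, so this is an N-position: the player to move can win.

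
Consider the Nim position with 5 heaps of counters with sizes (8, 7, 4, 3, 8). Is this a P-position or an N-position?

P-position

Nim-sum: 8 XOR 7 XOR 4 XOR 3 XOR 8 = 0.
The nim-sum is 0, so this is a P-position: the player to move is in a losing position under optimal play.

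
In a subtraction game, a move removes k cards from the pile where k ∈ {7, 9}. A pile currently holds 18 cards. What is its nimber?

Compute g(0), g(1), … for moves {7, 9}:
k:     0  1  2  3  4  5  6  7  8  9 10 11 12 13 14 15 16 17 18
g(k):  0  0  0  0  0  0  0  1  1  1  1  1  1  1  2  2  0  0  0
So g(18) = 0.

0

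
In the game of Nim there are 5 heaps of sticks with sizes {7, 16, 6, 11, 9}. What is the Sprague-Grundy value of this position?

19

Compute the nim-sum pairwise:
7 XOR 16 = 23
23 XOR 6 = 17
17 XOR 11 = 26
26 XOR 9 = 19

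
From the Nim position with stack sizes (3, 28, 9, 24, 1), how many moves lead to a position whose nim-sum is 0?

3

Bitwise XOR of the heap sizes:
  00011  (3)
  11100  (28)
  01001  (9)
  11000  (24)
  00001  (1)
  -----
  01111  (15)
The overall nim-sum is X = 15. A stack of size p has a winning move iff p XOR X < p (reduce it to p XOR X).
  3: 3 XOR 15 = 12 ≥ 3 — no move.
  28: 28 XOR 15 = 19 < 28 — winning move (to 19).
  9: 9 XOR 15 = 6 < 9 — winning move (to 6).
  24: 24 XOR 15 = 23 < 24 — winning move (to 23).
  1: 1 XOR 15 = 14 ≥ 1 — no move.
That gives 3 winning moves.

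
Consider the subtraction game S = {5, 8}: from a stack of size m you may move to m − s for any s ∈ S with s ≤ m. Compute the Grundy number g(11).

2

Build the Grundy sequence with g(k) = mex{g(k−s) : s ∈ {5, 8}, s ≤ k}:
k:     0  1  2  3  4  5  6  7  8  9 10 11
g(k):  0  0  0  0  0  1  1  1  1  1  2  2
So g(11) = 2.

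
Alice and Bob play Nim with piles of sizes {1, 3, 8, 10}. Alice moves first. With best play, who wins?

Nim-sum: 1 ⊕ 3 ⊕ 8 ⊕ 10 = 0.
The nim-sum is 0, so this is a P-position: the player to move is in a losing position under optimal play; Alice is about to move from it and so loses — Bob wins.

Bob wins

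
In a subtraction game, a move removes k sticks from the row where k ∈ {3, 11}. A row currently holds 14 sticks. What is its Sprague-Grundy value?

Compute g(0), g(1), … for moves {3, 11}:
g(0) = mex{} = 0
g(1) = mex{} = 0
g(2) = mex{} = 0
g(3) = mex{0} = 1
g(4) = mex{0} = 1
g(5) = mex{0} = 1
g(6) = mex{1} = 0
g(7) = mex{1} = 0
g(8) = mex{1} = 0
g(9) = mex{0} = 1
g(10) = mex{0} = 1
g(11) = mex{0} = 1
g(12) = mex{0,1} = 2
g(13) = mex{0,1} = 2
g(14) = mex{1} = 0
So g(14) = 0.

0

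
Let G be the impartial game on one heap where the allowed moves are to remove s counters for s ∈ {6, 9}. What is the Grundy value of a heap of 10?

1

Build the Grundy sequence with g(k) = mex{g(k−s) : s ∈ {6, 9}, s ≤ k}:
g(0) = mex{} = 0
g(1) = mex{} = 0
g(2) = mex{} = 0
g(3) = mex{} = 0
g(4) = mex{} = 0
g(5) = mex{} = 0
g(6) = mex{0} = 1
g(7) = mex{0} = 1
g(8) = mex{0} = 1
g(9) = mex{0} = 1
g(10) = mex{0} = 1
So g(10) = 1.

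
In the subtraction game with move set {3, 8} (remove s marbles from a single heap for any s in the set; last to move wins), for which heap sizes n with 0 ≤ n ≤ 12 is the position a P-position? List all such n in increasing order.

0, 1, 2, 6, 7, 11, 12

Compute g(0), g(1), … for moves {3, 8}:
g(0) = mex{} = 0
g(1) = mex{} = 0
g(2) = mex{} = 0
g(3) = mex{0} = 1
g(4) = mex{0} = 1
g(5) = mex{0} = 1
g(6) = mex{1} = 0
g(7) = mex{1} = 0
g(8) = mex{0,1} = 2
g(9) = mex{0} = 1
g(10) = mex{0} = 1
g(11) = mex{1,2} = 0
g(12) = mex{1} = 0
The P-positions (g = 0) in 0..12 are 0, 1, 2, 6, 7, 11, 12.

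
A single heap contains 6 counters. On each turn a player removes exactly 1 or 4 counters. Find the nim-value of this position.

1

Grundy values for subtraction set {1, 4}:
g(0) = mex{} = 0
g(1) = mex{0} = 1
g(2) = mex{1} = 0
g(3) = mex{0} = 1
g(4) = mex{0,1} = 2
g(5) = mex{1,2} = 0
g(6) = mex{0} = 1
So g(6) = 1.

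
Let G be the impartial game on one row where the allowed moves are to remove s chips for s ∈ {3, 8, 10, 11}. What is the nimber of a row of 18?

Compute g(0), g(1), … for moves {3, 8, 10, 11}:
k:     0  1  2  3  4  5  6  7  8  9 10 11 12 13 14 15 16 17 18
g(k):  0  0  0  1  1  1  0  0  2  1  1  3  2  2  2  3  3  3  4
So g(18) = 4.

4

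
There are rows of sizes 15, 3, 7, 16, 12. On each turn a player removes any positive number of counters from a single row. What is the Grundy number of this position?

Bitwise XOR of the heap sizes:
  01111  (15)
  00011  (3)
  00111  (7)
  10000  (16)
  01100  (12)
  -----
  10111  (23)

23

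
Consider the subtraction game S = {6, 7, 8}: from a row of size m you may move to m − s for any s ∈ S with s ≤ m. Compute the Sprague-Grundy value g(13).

2

Grundy values for subtraction set {6, 7, 8}:
k:     0  1  2  3  4  5  6  7  8  9 10 11 12 13
g(k):  0  0  0  0  0  0  1  1  1  1  1  1  2  2
So g(13) = 2.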